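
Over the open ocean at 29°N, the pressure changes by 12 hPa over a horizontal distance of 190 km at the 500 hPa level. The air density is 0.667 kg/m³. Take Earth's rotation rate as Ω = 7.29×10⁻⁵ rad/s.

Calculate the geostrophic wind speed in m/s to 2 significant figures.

Coriolis parameter at 29°N:
f = 2Ω sin φ = 2 × 7.29×10⁻⁵ × sin 29° = 7.07×10⁻⁵ s⁻¹
Pressure gradient: |∂P/∂n| = 1200 Pa / 190000 m = 6.32×10⁻³ Pa/m
Geostrophic balance (pressure-gradient force = Coriolis force):
V_g = (1/(fρ)) |∂P/∂n| = 6.32×10⁻³ / (7.07×10⁻⁵ × 0.667) = 134 m/s

130 m/s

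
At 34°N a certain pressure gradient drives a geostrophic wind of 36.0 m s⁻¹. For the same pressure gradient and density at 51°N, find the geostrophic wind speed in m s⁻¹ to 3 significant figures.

25.9 m s⁻¹

With the same pressure gradient and density, V_g ∝ 1/f ∝ 1/sin φ.
V₂ = V₁ · sin φ₁ / sin φ₂ = 36.0 × sin 34° / sin 51°
V₂ = 36.0 × 0.5592/0.7771 = 25.9 m s⁻¹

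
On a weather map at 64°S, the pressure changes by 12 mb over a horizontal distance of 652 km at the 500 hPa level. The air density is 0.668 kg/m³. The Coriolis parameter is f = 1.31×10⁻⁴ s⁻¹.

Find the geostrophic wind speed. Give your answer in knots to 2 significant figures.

41 knots

Pressure gradient: |∂P/∂n| = 1200 Pa / 652000 m = 1.84×10⁻³ Pa/m
Geostrophic balance (pressure-gradient force = Coriolis force):
V_g = (1/(fρ)) |∂P/∂n| = 1.84×10⁻³ / (1.31×10⁻⁴ × 0.668) = 21.0 m/s
Converting: 21.0 m/s × 1.944 = 41 knots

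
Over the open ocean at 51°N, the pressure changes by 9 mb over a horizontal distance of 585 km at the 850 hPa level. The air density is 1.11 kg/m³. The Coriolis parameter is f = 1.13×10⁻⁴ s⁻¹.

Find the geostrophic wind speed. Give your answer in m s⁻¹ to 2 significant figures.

Pressure gradient: |∂P/∂n| = 900 Pa / 585000 m = 1.54×10⁻³ Pa/m
Geostrophic balance (pressure-gradient force = Coriolis force):
V_g = (1/(fρ)) |∂P/∂n| = 1.54×10⁻³ / (1.13×10⁻⁴ × 1.11) = 12.3 m/s

12 m s⁻¹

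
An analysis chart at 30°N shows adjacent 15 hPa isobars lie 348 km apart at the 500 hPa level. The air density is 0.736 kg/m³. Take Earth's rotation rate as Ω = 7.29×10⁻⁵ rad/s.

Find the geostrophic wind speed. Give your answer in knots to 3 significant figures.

156 knots

Coriolis parameter at 30°N:
f = 2Ω sin φ = 2 × 7.29×10⁻⁵ × sin 30° = 7.29×10⁻⁵ s⁻¹
Pressure gradient: |∂P/∂n| = 1500 Pa / 348000 m = 4.31×10⁻³ Pa/m
Geostrophic balance (pressure-gradient force = Coriolis force):
V_g = (1/(fρ)) |∂P/∂n| = 4.31×10⁻³ / (7.29×10⁻⁵ × 0.736) = 80.3 m/s
Converting: 80.3 m/s × 1.944 = 156 knots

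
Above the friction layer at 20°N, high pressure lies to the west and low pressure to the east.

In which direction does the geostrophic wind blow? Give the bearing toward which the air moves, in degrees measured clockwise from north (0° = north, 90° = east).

180°

The pressure-gradient force points toward the east (bearing 090°).
Geostrophic balance: in the Northern Hemisphere the Coriolis force deflects motion to the right, so the geostrophic wind blows 90° to the right of the pressure-gradient force (low pressure on the left).
Rotating 090° by 90° clockwise gives 180° — the wind blows toward the south.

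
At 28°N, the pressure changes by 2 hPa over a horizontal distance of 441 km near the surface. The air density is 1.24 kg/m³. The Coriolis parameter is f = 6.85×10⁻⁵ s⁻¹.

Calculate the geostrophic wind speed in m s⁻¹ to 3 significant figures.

Pressure gradient: |∂P/∂n| = 200 Pa / 441000 m = 4.54×10⁻⁴ Pa/m
Geostrophic balance (pressure-gradient force = Coriolis force):
V_g = (1/(fρ)) |∂P/∂n| = 4.54×10⁻⁴ / (6.85×10⁻⁵ × 1.24) = 5.34 m/s

5.34 m s⁻¹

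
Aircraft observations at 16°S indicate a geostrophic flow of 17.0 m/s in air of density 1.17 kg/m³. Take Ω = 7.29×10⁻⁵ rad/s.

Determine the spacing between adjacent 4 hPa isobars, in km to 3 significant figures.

500 km

Coriolis parameter at 16°S:
f = 2Ω sin φ = 2 × 7.29×10⁻⁵ × sin 16° = 4.02×10⁻⁵ s⁻¹
Geostrophic balance rearranged: |∂P/∂n| = f ρ V_g
|∂P/∂n| = 4.02×10⁻⁵ × 1.17 × 17.0 = 7.99×10⁻⁴ Pa/m
Isobar spacing: Δn = ΔP/|∂P/∂n| = 400 Pa / 7.99×10⁻⁴ Pa/m = 500414 m ≈ 500 km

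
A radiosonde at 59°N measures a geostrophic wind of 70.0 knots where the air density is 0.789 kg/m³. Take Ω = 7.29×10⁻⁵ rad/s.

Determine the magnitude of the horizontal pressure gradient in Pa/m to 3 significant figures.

Coriolis parameter at 59°N:
f = 2Ω sin φ = 2 × 7.29×10⁻⁵ × sin 59° = 1.25×10⁻⁴ s⁻¹
Wind speed in SI: 70.0 knots = 36.0 m/s
Geostrophic balance rearranged: |∂P/∂n| = f ρ V_g
|∂P/∂n| = 1.25×10⁻⁴ × 0.789 × 36.0 = 3.55×10⁻³ Pa/m

3.55×10⁻³ Pa/m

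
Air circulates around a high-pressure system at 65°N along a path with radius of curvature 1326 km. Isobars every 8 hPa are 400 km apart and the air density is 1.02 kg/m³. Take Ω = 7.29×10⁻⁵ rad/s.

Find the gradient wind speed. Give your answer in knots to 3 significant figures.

31.8 knots

Coriolis parameter at 65°N:
f = 2Ω sin φ = 2 × 7.29×10⁻⁵ × sin 65° = 1.32×10⁻⁴ s⁻¹
Pressure gradient: |∂P/∂n| = 800 Pa / 400000 m = 2.00×10⁻³ Pa/m
Geostrophic speed: V_g = |∂P/∂n|/(fρ) = 2.00×10⁻³/(1.32×10⁻⁴ × 1.02) = 14.8 m/s
Around a high, pressure-gradient force acts outward with centrifugal, so Coriolis balances both:
fV = (1/ρ)|∂P/∂n| + V²/R  →  V² − fR·V + fR·V_g = 0
With fR = 1.32×10⁻⁴ × 1326×10³ m = 175 m/s:
V = [fR − √((fR)² − 4 fR V_g)]/2 = [175 − √(175² − 4×175×14.8)]/2 = 16.4 m/s
Supergeostrophic (V > V_g = 14.8 m/s), as expected around a high.
Converting: 16.4 m/s × 1.944 = 31.8 knots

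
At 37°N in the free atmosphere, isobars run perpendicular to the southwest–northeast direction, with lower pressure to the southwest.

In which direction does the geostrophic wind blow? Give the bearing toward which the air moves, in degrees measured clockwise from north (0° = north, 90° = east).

The pressure-gradient force points toward the southwest (bearing 225°).
Geostrophic balance: in the Northern Hemisphere the Coriolis force deflects motion to the right, so the geostrophic wind blows 90° to the right of the pressure-gradient force (low pressure on the left).
Rotating 225° by 90° clockwise gives 315° — the wind blows toward the northwest.

315°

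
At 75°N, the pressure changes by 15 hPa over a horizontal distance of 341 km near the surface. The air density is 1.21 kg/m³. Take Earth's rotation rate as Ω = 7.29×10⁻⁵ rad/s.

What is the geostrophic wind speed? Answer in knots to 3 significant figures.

Coriolis parameter at 75°N:
f = 2Ω sin φ = 2 × 7.29×10⁻⁵ × sin 75° = 1.41×10⁻⁴ s⁻¹
Pressure gradient: |∂P/∂n| = 1500 Pa / 341000 m = 4.40×10⁻³ Pa/m
Geostrophic balance (pressure-gradient force = Coriolis force):
V_g = (1/(fρ)) |∂P/∂n| = 4.40×10⁻³ / (1.41×10⁻⁴ × 1.21) = 25.8 m/s
Converting: 25.8 m/s × 1.944 = 50.2 knots

50.2 knots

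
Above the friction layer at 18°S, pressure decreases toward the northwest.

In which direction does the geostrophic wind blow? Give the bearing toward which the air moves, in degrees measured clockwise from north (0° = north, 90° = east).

The pressure-gradient force points toward the northwest (bearing 315°).
Geostrophic balance: in the Southern Hemisphere the Coriolis force deflects motion to the left, so the geostrophic wind blows 90° to the left of the pressure-gradient force (low pressure on the right).
Rotating 315° by 90° counterclockwise gives 225° — the wind blows toward the southwest.

225°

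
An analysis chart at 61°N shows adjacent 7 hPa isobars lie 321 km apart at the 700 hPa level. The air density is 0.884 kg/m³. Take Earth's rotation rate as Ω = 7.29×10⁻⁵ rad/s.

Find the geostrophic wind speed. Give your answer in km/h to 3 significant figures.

Coriolis parameter at 61°N:
f = 2Ω sin φ = 2 × 7.29×10⁻⁵ × sin 61° = 1.28×10⁻⁴ s⁻¹
Pressure gradient: |∂P/∂n| = 700 Pa / 321000 m = 2.18×10⁻³ Pa/m
Geostrophic balance (pressure-gradient force = Coriolis force):
V_g = (1/(fρ)) |∂P/∂n| = 2.18×10⁻³ / (1.28×10⁻⁴ × 0.884) = 19.3 m/s
Converting: 19.3 m/s × 3.6 = 69.6 km/h

69.6 km/h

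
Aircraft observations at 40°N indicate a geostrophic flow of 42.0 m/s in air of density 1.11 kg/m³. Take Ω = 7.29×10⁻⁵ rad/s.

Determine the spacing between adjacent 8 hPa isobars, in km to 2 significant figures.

180 km

Coriolis parameter at 40°N:
f = 2Ω sin φ = 2 × 7.29×10⁻⁵ × sin 40° = 9.37×10⁻⁵ s⁻¹
Geostrophic balance rearranged: |∂P/∂n| = f ρ V_g
|∂P/∂n| = 9.37×10⁻⁵ × 1.11 × 42.0 = 4.37×10⁻³ Pa/m
Isobar spacing: Δn = ΔP/|∂P/∂n| = 800 Pa / 4.37×10⁻³ Pa/m = 183102 m ≈ 180 km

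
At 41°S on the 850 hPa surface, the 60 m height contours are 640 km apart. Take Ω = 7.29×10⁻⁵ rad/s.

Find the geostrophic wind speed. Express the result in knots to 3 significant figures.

Coriolis parameter at 41°S:
f = 2Ω sin φ = 2 × 7.29×10⁻⁵ × sin 41° = 9.57×10⁻⁵ s⁻¹
Height gradient: |∂Z/∂n| = 60 m / 640000 m = 9.38×10⁻⁵
On a pressure surface, geostrophic balance gives V_g = (g/f)|∂Z/∂n|:
V_g = 9.81 × 9.38×10⁻⁵ / 9.57×10⁻⁵ = 9.61 m/s
Converting: 9.61 m/s × 1.944 = 18.7 knots

18.7 knots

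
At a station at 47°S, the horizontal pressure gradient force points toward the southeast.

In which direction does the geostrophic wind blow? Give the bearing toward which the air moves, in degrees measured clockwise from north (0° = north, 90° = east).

045°

The pressure-gradient force points toward the southeast (bearing 135°).
Geostrophic balance: in the Southern Hemisphere the Coriolis force deflects motion to the left, so the geostrophic wind blows 90° to the left of the pressure-gradient force (low pressure on the right).
Rotating 135° by 90° counterclockwise gives 045° — the wind blows toward the northeast.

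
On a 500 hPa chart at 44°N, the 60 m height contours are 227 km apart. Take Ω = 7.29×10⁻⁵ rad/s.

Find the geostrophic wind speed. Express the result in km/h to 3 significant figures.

92.2 km/h

Coriolis parameter at 44°N:
f = 2Ω sin φ = 2 × 7.29×10⁻⁵ × sin 44° = 1.01×10⁻⁴ s⁻¹
Height gradient: |∂Z/∂n| = 60 m / 227000 m = 2.64×10⁻⁴
On a pressure surface, geostrophic balance gives V_g = (g/f)|∂Z/∂n|:
V_g = 9.81 × 2.64×10⁻⁴ / 1.01×10⁻⁴ = 25.6 m/s
Converting: 25.6 m/s × 3.6 = 92.2 km/h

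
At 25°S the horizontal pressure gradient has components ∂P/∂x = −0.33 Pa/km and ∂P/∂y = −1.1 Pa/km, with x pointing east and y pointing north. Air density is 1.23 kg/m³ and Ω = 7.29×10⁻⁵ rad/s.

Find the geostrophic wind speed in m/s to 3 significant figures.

Coriolis parameter at 25°S:
f = 2Ω sin φ = 2 × 7.29×10⁻⁵ × sin 25° = 6.16×10⁻⁵ s⁻¹
In the Southern Hemisphere f is negative: f = −6.16×10⁻⁵ s⁻¹.
Component geostrophic relations (x east, y north):
u_g = −(1/(fρ)) ∂P/∂y,  v_g = (1/(fρ)) ∂P/∂x
u_g = −(−1.1×10⁻³)/(−6.16×10⁻⁵ × 1.23) = −14.5 m/s;  v_g = (−0.33×10⁻³)/(−6.16×10⁻⁵ × 1.23) = 4.35 m/s
|V_g| = √(u_g² + v_g²) = 15.2 m/s

15.2 m/s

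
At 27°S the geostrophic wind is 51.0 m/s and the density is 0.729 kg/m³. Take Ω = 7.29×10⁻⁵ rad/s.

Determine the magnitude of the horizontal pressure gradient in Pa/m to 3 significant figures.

Coriolis parameter at 27°S:
f = 2Ω sin φ = 2 × 7.29×10⁻⁵ × sin 27° = 6.62×10⁻⁵ s⁻¹
Geostrophic balance rearranged: |∂P/∂n| = f ρ V_g
|∂P/∂n| = 6.62×10⁻⁵ × 0.729 × 51.0 = 2.46×10⁻³ Pa/m

2.46×10⁻³ Pa/m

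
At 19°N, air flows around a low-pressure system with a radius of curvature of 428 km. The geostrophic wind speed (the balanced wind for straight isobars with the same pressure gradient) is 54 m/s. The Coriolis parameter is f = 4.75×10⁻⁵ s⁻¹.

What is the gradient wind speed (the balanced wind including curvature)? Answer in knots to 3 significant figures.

47.6 knots

Around a low, centrifugal force acts outward with Coriolis, so pressure-gradient force balances both:
(1/ρ)|∂P/∂n| = fV + V²/R  →  V² + fR·V − fR·V_g = 0
With fR = 4.75×10⁻⁵ × 428×10³ m = 20.3 m/s:
V = [−fR + √((fR)² + 4 fR V_g)]/2 = [−20.3 + √(20.3² + 4×20.3×54)]/2 = 24.5 m/s
Subgeostrophic (V < V_g = 54 m/s), as expected around a low.
Converting: 24.5 m/s × 1.944 = 47.6 knots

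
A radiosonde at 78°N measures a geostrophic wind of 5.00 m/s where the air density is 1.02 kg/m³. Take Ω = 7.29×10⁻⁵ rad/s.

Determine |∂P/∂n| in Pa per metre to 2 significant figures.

7.3×10⁻⁴ Pa/m

Coriolis parameter at 78°N:
f = 2Ω sin φ = 2 × 7.29×10⁻⁵ × sin 78° = 1.43×10⁻⁴ s⁻¹
Geostrophic balance rearranged: |∂P/∂n| = f ρ V_g
|∂P/∂n| = 1.43×10⁻⁴ × 1.02 × 5.00 = 7.27×10⁻⁴ Pa/m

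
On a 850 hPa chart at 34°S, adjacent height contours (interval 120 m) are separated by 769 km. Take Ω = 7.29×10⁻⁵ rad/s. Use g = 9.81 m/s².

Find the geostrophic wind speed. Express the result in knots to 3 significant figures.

Coriolis parameter at 34°S:
f = 2Ω sin φ = 2 × 7.29×10⁻⁵ × sin 34° = 8.15×10⁻⁵ s⁻¹
Height gradient: |∂Z/∂n| = 120 m / 769000 m = 1.56×10⁻⁴
On a pressure surface, geostrophic balance gives V_g = (g/f)|∂Z/∂n|:
V_g = 9.81 × 1.56×10⁻⁴ / 8.15×10⁻⁵ = 18.8 m/s
Converting: 18.8 m/s × 1.944 = 36.5 knots

36.5 knots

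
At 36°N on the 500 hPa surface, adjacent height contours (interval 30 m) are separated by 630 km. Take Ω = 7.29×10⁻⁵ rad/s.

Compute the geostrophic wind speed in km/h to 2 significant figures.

20 km/h

Coriolis parameter at 36°N:
f = 2Ω sin φ = 2 × 7.29×10⁻⁵ × sin 36° = 8.57×10⁻⁵ s⁻¹
Height gradient: |∂Z/∂n| = 30 m / 630000 m = 4.76×10⁻⁵
On a pressure surface, geostrophic balance gives V_g = (g/f)|∂Z/∂n|:
V_g = 9.81 × 4.76×10⁻⁵ / 8.57×10⁻⁵ = 5.45 m/s
Converting: 5.45 m/s × 3.6 = 20 km/h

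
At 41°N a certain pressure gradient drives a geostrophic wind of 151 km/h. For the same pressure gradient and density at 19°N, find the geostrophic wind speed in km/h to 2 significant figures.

300 km/h

With the same pressure gradient and density, V_g ∝ 1/f ∝ 1/sin φ.
V₂ = V₁ · sin φ₁ / sin φ₂ = 151 × sin 41° / sin 19°
V₂ = 151 × 0.6561/0.3256 = 300 km/h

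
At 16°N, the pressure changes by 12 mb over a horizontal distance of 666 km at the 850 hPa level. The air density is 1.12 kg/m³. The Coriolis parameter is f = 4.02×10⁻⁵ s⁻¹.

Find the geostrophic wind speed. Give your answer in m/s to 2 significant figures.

Pressure gradient: |∂P/∂n| = 1200 Pa / 666000 m = 1.80×10⁻³ Pa/m
Geostrophic balance (pressure-gradient force = Coriolis force):
V_g = (1/(fρ)) |∂P/∂n| = 1.80×10⁻³ / (4.02×10⁻⁵ × 1.12) = 40.0 m/s

40 m/s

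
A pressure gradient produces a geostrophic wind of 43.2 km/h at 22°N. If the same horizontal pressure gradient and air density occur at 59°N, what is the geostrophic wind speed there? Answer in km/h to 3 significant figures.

With the same pressure gradient and density, V_g ∝ 1/f ∝ 1/sin φ.
V₂ = V₁ · sin φ₁ / sin φ₂ = 43.2 × sin 22° / sin 59°
V₂ = 43.2 × 0.3746/0.8572 = 18.9 km/h

18.9 km/h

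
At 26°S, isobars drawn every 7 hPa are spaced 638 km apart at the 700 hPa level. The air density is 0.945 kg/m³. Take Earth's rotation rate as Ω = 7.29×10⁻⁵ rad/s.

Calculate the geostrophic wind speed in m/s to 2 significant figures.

Coriolis parameter at 26°S:
f = 2Ω sin φ = 2 × 7.29×10⁻⁵ × sin 26° = 6.39×10⁻⁵ s⁻¹
Pressure gradient: |∂P/∂n| = 700 Pa / 638000 m = 1.10×10⁻³ Pa/m
Geostrophic balance (pressure-gradient force = Coriolis force):
V_g = (1/(fρ)) |∂P/∂n| = 1.10×10⁻³ / (6.39×10⁻⁵ × 0.945) = 18.2 m/s

18 m/s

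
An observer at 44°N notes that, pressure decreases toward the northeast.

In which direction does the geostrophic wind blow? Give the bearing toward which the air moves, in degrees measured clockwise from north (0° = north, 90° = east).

The pressure-gradient force points toward the northeast (bearing 045°).
Geostrophic balance: in the Northern Hemisphere the Coriolis force deflects motion to the right, so the geostrophic wind blows 90° to the right of the pressure-gradient force (low pressure on the left).
Rotating 045° by 90° clockwise gives 135° — the wind blows toward the southeast.

135°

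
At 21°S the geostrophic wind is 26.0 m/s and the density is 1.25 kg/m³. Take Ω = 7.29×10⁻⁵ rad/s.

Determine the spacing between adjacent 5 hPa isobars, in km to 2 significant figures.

Coriolis parameter at 21°S:
f = 2Ω sin φ = 2 × 7.29×10⁻⁵ × sin 21° = 5.23×10⁻⁵ s⁻¹
Geostrophic balance rearranged: |∂P/∂n| = f ρ V_g
|∂P/∂n| = 5.23×10⁻⁵ × 1.25 × 26.0 = 1.70×10⁻³ Pa/m
Isobar spacing: Δn = ΔP/|∂P/∂n| = 500 Pa / 1.70×10⁻³ Pa/m = 294442 m ≈ 290 km

290 km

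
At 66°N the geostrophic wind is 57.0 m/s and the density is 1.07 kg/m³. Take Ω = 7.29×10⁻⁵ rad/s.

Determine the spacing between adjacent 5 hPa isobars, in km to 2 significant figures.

Coriolis parameter at 66°N:
f = 2Ω sin φ = 2 × 7.29×10⁻⁵ × sin 66° = 1.33×10⁻⁴ s⁻¹
Geostrophic balance rearranged: |∂P/∂n| = f ρ V_g
|∂P/∂n| = 1.33×10⁻⁴ × 1.07 × 57.0 = 8.12×10⁻³ Pa/m
Isobar spacing: Δn = ΔP/|∂P/∂n| = 500 Pa / 8.12×10⁻³ Pa/m = 61549 m ≈ 62 km

62 km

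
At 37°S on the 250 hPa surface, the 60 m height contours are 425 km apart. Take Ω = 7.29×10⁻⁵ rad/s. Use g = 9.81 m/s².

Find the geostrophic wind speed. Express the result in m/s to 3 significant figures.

Coriolis parameter at 37°S:
f = 2Ω sin φ = 2 × 7.29×10⁻⁵ × sin 37° = 8.77×10⁻⁵ s⁻¹
Height gradient: |∂Z/∂n| = 60 m / 425000 m = 1.41×10⁻⁴
On a pressure surface, geostrophic balance gives V_g = (g/f)|∂Z/∂n|:
V_g = 9.81 × 1.41×10⁻⁴ / 8.77×10⁻⁵ = 15.8 m/s

15.8 m/s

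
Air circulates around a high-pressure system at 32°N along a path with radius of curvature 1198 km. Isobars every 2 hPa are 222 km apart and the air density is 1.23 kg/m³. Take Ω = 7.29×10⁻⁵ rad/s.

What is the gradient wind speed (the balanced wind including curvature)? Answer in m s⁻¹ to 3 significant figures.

10.7 m s⁻¹

Coriolis parameter at 32°N:
f = 2Ω sin φ = 2 × 7.29×10⁻⁵ × sin 32° = 7.73×10⁻⁵ s⁻¹
Pressure gradient: |∂P/∂n| = 200 Pa / 222000 m = 9.01×10⁻⁴ Pa/m
Geostrophic speed: V_g = |∂P/∂n|/(fρ) = 9.01×10⁻⁴/(7.73×10⁻⁵ × 1.23) = 9.48 m/s
Around a high, pressure-gradient force acts outward with centrifugal, so Coriolis balances both:
fV = (1/ρ)|∂P/∂n| + V²/R  →  V² − fR·V + fR·V_g = 0
With fR = 7.73×10⁻⁵ × 1198×10³ m = 92.6 m/s:
V = [fR − √((fR)² − 4 fR V_g)]/2 = [92.6 − √(92.6² − 4×92.6×9.48)]/2 = 10.7 m/s
Supergeostrophic (V > V_g = 9.48 m/s), as expected around a high.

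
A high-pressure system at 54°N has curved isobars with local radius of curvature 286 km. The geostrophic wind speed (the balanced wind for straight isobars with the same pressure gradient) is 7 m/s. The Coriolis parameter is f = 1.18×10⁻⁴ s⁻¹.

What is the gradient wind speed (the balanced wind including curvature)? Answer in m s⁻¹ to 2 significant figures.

9.9 m s⁻¹

Around a high, pressure-gradient force acts outward with centrifugal, so Coriolis balances both:
fV = (1/ρ)|∂P/∂n| + V²/R  →  V² − fR·V + fR·V_g = 0
With fR = 1.18×10⁻⁴ × 286×10³ m = 33.7 m/s:
V = [fR − √((fR)² − 4 fR V_g)]/2 = [33.7 − √(33.7² − 4×33.7×7)]/2 = 9.91 m/s
Supergeostrophic (V > V_g = 7 m/s), as expected around a high.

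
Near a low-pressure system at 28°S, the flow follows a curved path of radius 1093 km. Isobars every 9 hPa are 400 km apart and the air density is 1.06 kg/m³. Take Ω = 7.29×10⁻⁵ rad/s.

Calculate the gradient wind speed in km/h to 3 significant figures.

84.9 km/h

Coriolis parameter at 28°S:
f = 2Ω sin φ = 2 × 7.29×10⁻⁵ × sin 28° = 6.84×10⁻⁵ s⁻¹
Pressure gradient: |∂P/∂n| = 900 Pa / 400000 m = 2.25×10⁻³ Pa/m
Geostrophic speed: V_g = |∂P/∂n|/(fρ) = 2.25×10⁻³/(6.84×10⁻⁵ × 1.06) = 31.0 m/s
Around a low, centrifugal force acts outward with Coriolis, so pressure-gradient force balances both:
(1/ρ)|∂P/∂n| = fV + V²/R  →  V² + fR·V − fR·V_g = 0
With fR = 6.84×10⁻⁵ × 1093×10³ m = 74.8 m/s:
V = [−fR + √((fR)² + 4 fR V_g)]/2 = [−74.8 + √(74.8² + 4×74.8×31)]/2 = 23.6 m/s
Subgeostrophic (V < V_g = 31 m/s), as expected around a low.
Converting: 23.6 m/s × 3.6 = 84.9 km/h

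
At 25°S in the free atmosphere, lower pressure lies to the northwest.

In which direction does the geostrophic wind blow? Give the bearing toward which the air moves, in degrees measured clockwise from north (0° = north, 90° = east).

The pressure-gradient force points toward the northwest (bearing 315°).
Geostrophic balance: in the Southern Hemisphere the Coriolis force deflects motion to the left, so the geostrophic wind blows 90° to the left of the pressure-gradient force (low pressure on the right).
Rotating 315° by 90° counterclockwise gives 225° — the wind blows toward the southwest.

225°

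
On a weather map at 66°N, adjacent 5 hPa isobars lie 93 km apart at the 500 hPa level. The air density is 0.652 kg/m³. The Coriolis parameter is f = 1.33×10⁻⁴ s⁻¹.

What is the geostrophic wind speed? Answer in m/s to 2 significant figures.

62 m/s

Pressure gradient: |∂P/∂n| = 500 Pa / 93000 m = 5.38×10⁻³ Pa/m
Geostrophic balance (pressure-gradient force = Coriolis force):
V_g = (1/(fρ)) |∂P/∂n| = 5.38×10⁻³ / (1.33×10⁻⁴ × 0.652) = 62.0 m/s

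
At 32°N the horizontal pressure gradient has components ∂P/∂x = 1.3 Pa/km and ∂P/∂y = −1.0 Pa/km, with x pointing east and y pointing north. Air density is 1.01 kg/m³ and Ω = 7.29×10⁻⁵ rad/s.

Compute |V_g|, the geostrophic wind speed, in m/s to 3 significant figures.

21.0 m/s

Coriolis parameter at 32°N:
f = 2Ω sin φ = 2 × 7.29×10⁻⁵ × sin 32° = 7.73×10⁻⁵ s⁻¹
Component geostrophic relations (x east, y north):
u_g = −(1/(fρ)) ∂P/∂y,  v_g = (1/(fρ)) ∂P/∂x
u_g = −(−1.0×10⁻³)/(7.73×10⁻⁵ × 1.01) = 12.8 m/s;  v_g = (1.3×10⁻³)/(7.73×10⁻⁵ × 1.01) = 16.7 m/s
|V_g| = √(u_g² + v_g²) = 21.0 m/s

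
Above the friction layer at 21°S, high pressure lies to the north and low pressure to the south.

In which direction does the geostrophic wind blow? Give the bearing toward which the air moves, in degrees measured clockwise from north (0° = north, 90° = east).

090°

The pressure-gradient force points toward the south (bearing 180°).
Geostrophic balance: in the Southern Hemisphere the Coriolis force deflects motion to the left, so the geostrophic wind blows 90° to the left of the pressure-gradient force (low pressure on the right).
Rotating 180° by 90° counterclockwise gives 090° — the wind blows toward the east.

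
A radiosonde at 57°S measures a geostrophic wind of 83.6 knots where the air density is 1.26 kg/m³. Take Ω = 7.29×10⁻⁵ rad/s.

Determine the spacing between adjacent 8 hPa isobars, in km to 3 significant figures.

121 km

Coriolis parameter at 57°S:
f = 2Ω sin φ = 2 × 7.29×10⁻⁵ × sin 57° = 1.22×10⁻⁴ s⁻¹
Wind speed in SI: 83.6 knots = 43.0 m/s
Geostrophic balance rearranged: |∂P/∂n| = f ρ V_g
|∂P/∂n| = 1.22×10⁻⁴ × 1.26 × 43.0 = 6.63×10⁻³ Pa/m
Isobar spacing: Δn = ΔP/|∂P/∂n| = 800 Pa / 6.63×10⁻³ Pa/m = 120733 m ≈ 121 km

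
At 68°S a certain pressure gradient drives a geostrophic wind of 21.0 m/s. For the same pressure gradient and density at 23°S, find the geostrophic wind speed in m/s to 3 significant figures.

49.8 m/s

With the same pressure gradient and density, V_g ∝ 1/f ∝ 1/sin φ.
V₂ = V₁ · sin φ₁ / sin φ₂ = 21.0 × sin 68° / sin 23°
V₂ = 21.0 × 0.9272/0.3907 = 49.8 m/s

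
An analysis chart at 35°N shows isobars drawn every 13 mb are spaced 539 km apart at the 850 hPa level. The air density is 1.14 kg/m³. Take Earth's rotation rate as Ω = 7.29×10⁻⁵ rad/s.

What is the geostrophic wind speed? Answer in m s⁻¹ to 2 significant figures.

25 m s⁻¹

Coriolis parameter at 35°N:
f = 2Ω sin φ = 2 × 7.29×10⁻⁵ × sin 35° = 8.36×10⁻⁵ s⁻¹
Pressure gradient: |∂P/∂n| = 1300 Pa / 539000 m = 2.41×10⁻³ Pa/m
Geostrophic balance (pressure-gradient force = Coriolis force):
V_g = (1/(fρ)) |∂P/∂n| = 2.41×10⁻³ / (8.36×10⁻⁵ × 1.14) = 25.3 m/s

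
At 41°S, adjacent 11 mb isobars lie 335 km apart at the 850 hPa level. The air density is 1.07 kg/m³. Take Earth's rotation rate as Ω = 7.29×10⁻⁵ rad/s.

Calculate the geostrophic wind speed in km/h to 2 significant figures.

Coriolis parameter at 41°S:
f = 2Ω sin φ = 2 × 7.29×10⁻⁵ × sin 41° = 9.57×10⁻⁵ s⁻¹
Pressure gradient: |∂P/∂n| = 1100 Pa / 335000 m = 3.28×10⁻³ Pa/m
Geostrophic balance (pressure-gradient force = Coriolis force):
V_g = (1/(fρ)) |∂P/∂n| = 3.28×10⁻³ / (9.57×10⁻⁵ × 1.07) = 32.1 m/s
Converting: 32.1 m/s × 3.6 = 120 km/h

120 km/h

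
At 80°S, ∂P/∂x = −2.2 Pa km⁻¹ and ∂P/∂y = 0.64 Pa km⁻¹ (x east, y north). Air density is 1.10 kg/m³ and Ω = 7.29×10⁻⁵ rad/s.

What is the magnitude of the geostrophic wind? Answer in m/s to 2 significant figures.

Coriolis parameter at 80°S:
f = 2Ω sin φ = 2 × 7.29×10⁻⁵ × sin 80° = 1.44×10⁻⁴ s⁻¹
In the Southern Hemisphere f is negative: f = −1.44×10⁻⁴ s⁻¹.
Component geostrophic relations (x east, y north):
u_g = −(1/(fρ)) ∂P/∂y,  v_g = (1/(fρ)) ∂P/∂x
u_g = −(0.64×10⁻³)/(−1.44×10⁻⁴ × 1.10) = 4.05 m/s;  v_g = (−2.2×10⁻³)/(−1.44×10⁻⁴ × 1.10) = 13.9 m/s
|V_g| = √(u_g² + v_g²) = 14.5 m/s

15 m/s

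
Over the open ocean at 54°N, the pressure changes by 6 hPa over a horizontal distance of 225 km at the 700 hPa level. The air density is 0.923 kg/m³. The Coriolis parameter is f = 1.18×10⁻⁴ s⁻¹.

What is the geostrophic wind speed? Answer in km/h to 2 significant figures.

88 km/h

Pressure gradient: |∂P/∂n| = 600 Pa / 225000 m = 2.67×10⁻³ Pa/m
Geostrophic balance (pressure-gradient force = Coriolis force):
V_g = (1/(fρ)) |∂P/∂n| = 2.67×10⁻³ / (1.18×10⁻⁴ × 0.923) = 24.5 m/s
Converting: 24.5 m/s × 3.6 = 88 km/h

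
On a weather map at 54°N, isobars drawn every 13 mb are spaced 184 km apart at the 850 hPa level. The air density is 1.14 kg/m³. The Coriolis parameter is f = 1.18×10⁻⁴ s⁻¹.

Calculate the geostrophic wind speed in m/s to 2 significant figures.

53 m/s

Pressure gradient: |∂P/∂n| = 1300 Pa / 184000 m = 7.07×10⁻³ Pa/m
Geostrophic balance (pressure-gradient force = Coriolis force):
V_g = (1/(fρ)) |∂P/∂n| = 7.07×10⁻³ / (1.18×10⁻⁴ × 1.14) = 52.5 m/s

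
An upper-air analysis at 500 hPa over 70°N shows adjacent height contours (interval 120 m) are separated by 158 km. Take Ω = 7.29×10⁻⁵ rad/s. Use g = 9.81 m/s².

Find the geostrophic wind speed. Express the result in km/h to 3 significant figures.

Coriolis parameter at 70°N:
f = 2Ω sin φ = 2 × 7.29×10⁻⁵ × sin 70° = 1.37×10⁻⁴ s⁻¹
Height gradient: |∂Z/∂n| = 120 m / 158000 m = 7.59×10⁻⁴
On a pressure surface, geostrophic balance gives V_g = (g/f)|∂Z/∂n|:
V_g = 9.81 × 7.59×10⁻⁴ / 1.37×10⁻⁴ = 54.4 m/s
Converting: 54.4 m/s × 3.6 = 196 km/h

196 km/h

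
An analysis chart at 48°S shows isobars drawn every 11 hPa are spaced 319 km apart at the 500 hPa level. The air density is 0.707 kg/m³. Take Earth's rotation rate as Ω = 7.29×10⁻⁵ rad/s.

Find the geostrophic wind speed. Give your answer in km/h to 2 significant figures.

Coriolis parameter at 48°S:
f = 2Ω sin φ = 2 × 7.29×10⁻⁵ × sin 48° = 1.08×10⁻⁴ s⁻¹
Pressure gradient: |∂P/∂n| = 1100 Pa / 319000 m = 3.45×10⁻³ Pa/m
Geostrophic balance (pressure-gradient force = Coriolis force):
V_g = (1/(fρ)) |∂P/∂n| = 3.45×10⁻³ / (1.08×10⁻⁴ × 0.707) = 45.0 m/s
Converting: 45.0 m/s × 3.6 = 160 km/h

160 km/h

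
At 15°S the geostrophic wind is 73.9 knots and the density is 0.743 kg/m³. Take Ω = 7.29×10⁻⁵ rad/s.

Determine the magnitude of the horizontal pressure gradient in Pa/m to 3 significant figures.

Coriolis parameter at 15°S:
f = 2Ω sin φ = 2 × 7.29×10⁻⁵ × sin 15° = 3.77×10⁻⁵ s⁻¹
Wind speed in SI: 73.9 knots = 38.0 m/s
Geostrophic balance rearranged: |∂P/∂n| = f ρ V_g
|∂P/∂n| = 3.77×10⁻⁵ × 0.743 × 38.0 = 1.07×10⁻³ Pa/m

1.07×10⁻³ Pa/m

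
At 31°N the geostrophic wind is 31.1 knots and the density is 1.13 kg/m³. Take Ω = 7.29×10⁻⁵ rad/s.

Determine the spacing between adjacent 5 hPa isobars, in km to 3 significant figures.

Coriolis parameter at 31°N:
f = 2Ω sin φ = 2 × 7.29×10⁻⁵ × sin 31° = 7.51×10⁻⁵ s⁻¹
Wind speed in SI: 31.1 knots = 16.0 m/s
Geostrophic balance rearranged: |∂P/∂n| = f ρ V_g
|∂P/∂n| = 7.51×10⁻⁵ × 1.13 × 16.0 = 1.36×10⁻³ Pa/m
Isobar spacing: Δn = ΔP/|∂P/∂n| = 500 Pa / 1.36×10⁻³ Pa/m = 368295 m ≈ 368 km

368 km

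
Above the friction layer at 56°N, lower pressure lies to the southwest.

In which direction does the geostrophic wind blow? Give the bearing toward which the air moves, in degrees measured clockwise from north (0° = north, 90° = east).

The pressure-gradient force points toward the southwest (bearing 225°).
Geostrophic balance: in the Northern Hemisphere the Coriolis force deflects motion to the right, so the geostrophic wind blows 90° to the right of the pressure-gradient force (low pressure on the left).
Rotating 225° by 90° clockwise gives 315° — the wind blows toward the northwest.

315°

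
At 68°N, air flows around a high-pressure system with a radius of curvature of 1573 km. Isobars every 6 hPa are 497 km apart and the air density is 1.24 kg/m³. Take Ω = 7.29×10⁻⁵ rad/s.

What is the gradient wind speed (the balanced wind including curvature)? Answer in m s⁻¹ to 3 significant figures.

Coriolis parameter at 68°N:
f = 2Ω sin φ = 2 × 7.29×10⁻⁵ × sin 68° = 1.35×10⁻⁴ s⁻¹
Pressure gradient: |∂P/∂n| = 600 Pa / 497000 m = 1.21×10⁻³ Pa/m
Geostrophic speed: V_g = |∂P/∂n|/(fρ) = 1.21×10⁻³/(1.35×10⁻⁴ × 1.24) = 7.20 m/s
Around a high, pressure-gradient force acts outward with centrifugal, so Coriolis balances both:
fV = (1/ρ)|∂P/∂n| + V²/R  →  V² − fR·V + fR·V_g = 0
With fR = 1.35×10⁻⁴ × 1573×10³ m = 213 m/s:
V = [fR − √((fR)² − 4 fR V_g)]/2 = [213 − √(213² − 4×213×7.2)]/2 = 7.46 m/s
Supergeostrophic (V > V_g = 7.2 m/s), as expected around a high.

7.46 m s⁻¹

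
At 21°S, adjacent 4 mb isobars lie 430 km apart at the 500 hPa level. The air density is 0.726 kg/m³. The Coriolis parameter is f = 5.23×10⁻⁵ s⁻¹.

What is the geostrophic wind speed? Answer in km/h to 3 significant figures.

88.2 km/h

Pressure gradient: |∂P/∂n| = 400 Pa / 430000 m = 9.30×10⁻⁴ Pa/m
Geostrophic balance (pressure-gradient force = Coriolis force):
V_g = (1/(fρ)) |∂P/∂n| = 9.30×10⁻⁴ / (5.23×10⁻⁵ × 0.726) = 24.5 m/s
Converting: 24.5 m/s × 3.6 = 88.2 km/h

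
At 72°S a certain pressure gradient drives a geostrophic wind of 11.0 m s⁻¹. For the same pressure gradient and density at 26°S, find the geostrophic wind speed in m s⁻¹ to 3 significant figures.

23.9 m s⁻¹

With the same pressure gradient and density, V_g ∝ 1/f ∝ 1/sin φ.
V₂ = V₁ · sin φ₁ / sin φ₂ = 11.0 × sin 72° / sin 26°
V₂ = 11.0 × 0.9511/0.4384 = 23.9 m s⁻¹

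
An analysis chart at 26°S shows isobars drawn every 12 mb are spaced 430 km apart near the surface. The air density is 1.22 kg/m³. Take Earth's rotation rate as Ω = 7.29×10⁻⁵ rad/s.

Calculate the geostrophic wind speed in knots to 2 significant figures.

Coriolis parameter at 26°S:
f = 2Ω sin φ = 2 × 7.29×10⁻⁵ × sin 26° = 6.39×10⁻⁵ s⁻¹
Pressure gradient: |∂P/∂n| = 1200 Pa / 430000 m = 2.79×10⁻³ Pa/m
Geostrophic balance (pressure-gradient force = Coriolis force):
V_g = (1/(fρ)) |∂P/∂n| = 2.79×10⁻³ / (6.39×10⁻⁵ × 1.22) = 35.8 m/s
Converting: 35.8 m/s × 1.944 = 70 knots

70 knots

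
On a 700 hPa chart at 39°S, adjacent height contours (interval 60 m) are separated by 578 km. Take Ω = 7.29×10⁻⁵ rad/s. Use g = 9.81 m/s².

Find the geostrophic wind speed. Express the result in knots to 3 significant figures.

Coriolis parameter at 39°S:
f = 2Ω sin φ = 2 × 7.29×10⁻⁵ × sin 39° = 9.18×10⁻⁵ s⁻¹
Height gradient: |∂Z/∂n| = 60 m / 578000 m = 1.04×10⁻⁴
On a pressure surface, geostrophic balance gives V_g = (g/f)|∂Z/∂n|:
V_g = 9.81 × 1.04×10⁻⁴ / 9.18×10⁻⁵ = 11.1 m/s
Converting: 11.1 m/s × 1.944 = 21.6 knots

21.6 knots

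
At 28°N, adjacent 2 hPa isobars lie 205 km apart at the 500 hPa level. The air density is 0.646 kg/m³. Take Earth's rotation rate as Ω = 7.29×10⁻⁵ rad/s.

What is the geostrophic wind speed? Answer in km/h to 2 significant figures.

Coriolis parameter at 28°N:
f = 2Ω sin φ = 2 × 7.29×10⁻⁵ × sin 28° = 6.84×10⁻⁵ s⁻¹
Pressure gradient: |∂P/∂n| = 200 Pa / 205000 m = 9.76×10⁻⁴ Pa/m
Geostrophic balance (pressure-gradient force = Coriolis force):
V_g = (1/(fρ)) |∂P/∂n| = 9.76×10⁻⁴ / (6.84×10⁻⁵ × 0.646) = 22.1 m/s
Converting: 22.1 m/s × 3.6 = 79 km/h

79 km/h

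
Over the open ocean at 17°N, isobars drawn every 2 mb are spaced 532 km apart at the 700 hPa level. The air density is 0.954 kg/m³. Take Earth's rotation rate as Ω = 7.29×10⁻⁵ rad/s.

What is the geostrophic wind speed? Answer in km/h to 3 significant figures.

Coriolis parameter at 17°N:
f = 2Ω sin φ = 2 × 7.29×10⁻⁵ × sin 17° = 4.26×10⁻⁵ s⁻¹
Pressure gradient: |∂P/∂n| = 200 Pa / 532000 m = 3.76×10⁻⁴ Pa/m
Geostrophic balance (pressure-gradient force = Coriolis force):
V_g = (1/(fρ)) |∂P/∂n| = 3.76×10⁻⁴ / (4.26×10⁻⁵ × 0.954) = 9.24 m/s
Converting: 9.24 m/s × 3.6 = 33.3 km/h

33.3 km/h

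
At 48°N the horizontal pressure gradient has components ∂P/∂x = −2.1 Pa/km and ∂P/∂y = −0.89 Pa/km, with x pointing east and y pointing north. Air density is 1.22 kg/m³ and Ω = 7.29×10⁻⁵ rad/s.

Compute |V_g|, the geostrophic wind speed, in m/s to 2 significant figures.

17 m/s

Coriolis parameter at 48°N:
f = 2Ω sin φ = 2 × 7.29×10⁻⁵ × sin 48° = 1.08×10⁻⁴ s⁻¹
Component geostrophic relations (x east, y north):
u_g = −(1/(fρ)) ∂P/∂y,  v_g = (1/(fρ)) ∂P/∂x
u_g = −(−0.89×10⁻³)/(1.08×10⁻⁴ × 1.22) = 6.73 m/s;  v_g = (−2.1×10⁻³)/(1.08×10⁻⁴ × 1.22) = −15.9 m/s
|V_g| = √(u_g² + v_g²) = 17.3 m/s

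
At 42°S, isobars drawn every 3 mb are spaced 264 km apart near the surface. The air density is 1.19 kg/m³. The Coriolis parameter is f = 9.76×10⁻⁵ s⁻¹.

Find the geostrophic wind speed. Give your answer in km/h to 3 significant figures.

Pressure gradient: |∂P/∂n| = 300 Pa / 264000 m = 1.14×10⁻³ Pa/m
Geostrophic balance (pressure-gradient force = Coriolis force):
V_g = (1/(fρ)) |∂P/∂n| = 1.14×10⁻³ / (9.76×10⁻⁵ × 1.19) = 9.78 m/s
Converting: 9.78 m/s × 3.6 = 35.2 km/h

35.2 km/h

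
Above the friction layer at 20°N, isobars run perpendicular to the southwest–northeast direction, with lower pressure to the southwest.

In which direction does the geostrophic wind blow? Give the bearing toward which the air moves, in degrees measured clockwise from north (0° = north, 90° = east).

The pressure-gradient force points toward the southwest (bearing 225°).
Geostrophic balance: in the Northern Hemisphere the Coriolis force deflects motion to the right, so the geostrophic wind blows 90° to the right of the pressure-gradient force (low pressure on the left).
Rotating 225° by 90° clockwise gives 315° — the wind blows toward the northwest.

315°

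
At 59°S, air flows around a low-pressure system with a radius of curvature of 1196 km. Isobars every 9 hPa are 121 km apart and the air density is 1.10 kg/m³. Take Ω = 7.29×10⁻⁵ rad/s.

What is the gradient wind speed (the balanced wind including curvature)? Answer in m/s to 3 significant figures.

42.2 m/s

Coriolis parameter at 59°S:
f = 2Ω sin φ = 2 × 7.29×10⁻⁵ × sin 59° = 1.25×10⁻⁴ s⁻¹
Pressure gradient: |∂P/∂n| = 900 Pa / 121000 m = 7.44×10⁻³ Pa/m
Geostrophic speed: V_g = |∂P/∂n|/(fρ) = 7.44×10⁻³/(1.25×10⁻⁴ × 1.10) = 54.1 m/s
Around a low, centrifugal force acts outward with Coriolis, so pressure-gradient force balances both:
(1/ρ)|∂P/∂n| = fV + V²/R  →  V² + fR·V − fR·V_g = 0
With fR = 1.25×10⁻⁴ × 1196×10³ m = 149 m/s:
V = [−fR + √((fR)² + 4 fR V_g)]/2 = [−149 + √(149² + 4×149×54.1)]/2 = 42.2 m/s
Subgeostrophic (V < V_g = 54.1 m/s), as expected around a low.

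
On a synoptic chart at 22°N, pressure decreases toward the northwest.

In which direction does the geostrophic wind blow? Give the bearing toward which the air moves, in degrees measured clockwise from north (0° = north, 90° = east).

The pressure-gradient force points toward the northwest (bearing 315°).
Geostrophic balance: in the Northern Hemisphere the Coriolis force deflects motion to the right, so the geostrophic wind blows 90° to the right of the pressure-gradient force (low pressure on the left).
Rotating 315° by 90° clockwise gives 045° — the wind blows toward the northeast.

045°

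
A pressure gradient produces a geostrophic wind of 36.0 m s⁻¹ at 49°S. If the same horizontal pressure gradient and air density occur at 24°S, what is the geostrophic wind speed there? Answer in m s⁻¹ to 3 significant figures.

66.8 m s⁻¹

With the same pressure gradient and density, V_g ∝ 1/f ∝ 1/sin φ.
V₂ = V₁ · sin φ₁ / sin φ₂ = 36.0 × sin 49° / sin 24°
V₂ = 36.0 × 0.7547/0.4067 = 66.8 m s⁻¹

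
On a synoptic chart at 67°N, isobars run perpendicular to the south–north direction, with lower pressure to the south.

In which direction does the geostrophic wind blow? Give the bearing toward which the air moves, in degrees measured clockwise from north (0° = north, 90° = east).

The pressure-gradient force points toward the south (bearing 180°).
Geostrophic balance: in the Northern Hemisphere the Coriolis force deflects motion to the right, so the geostrophic wind blows 90° to the right of the pressure-gradient force (low pressure on the left).
Rotating 180° by 90° clockwise gives 270° — the wind blows toward the west.

270°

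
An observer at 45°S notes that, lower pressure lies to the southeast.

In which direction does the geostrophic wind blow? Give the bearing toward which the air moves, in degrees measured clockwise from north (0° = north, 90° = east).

045°

The pressure-gradient force points toward the southeast (bearing 135°).
Geostrophic balance: in the Southern Hemisphere the Coriolis force deflects motion to the left, so the geostrophic wind blows 90° to the left of the pressure-gradient force (low pressure on the right).
Rotating 135° by 90° counterclockwise gives 045° — the wind blows toward the northeast.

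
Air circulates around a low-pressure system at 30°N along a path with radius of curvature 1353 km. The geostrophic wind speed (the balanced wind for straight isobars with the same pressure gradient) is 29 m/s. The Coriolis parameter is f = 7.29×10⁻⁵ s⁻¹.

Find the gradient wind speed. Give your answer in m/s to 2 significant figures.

23 m/s

Around a low, centrifugal force acts outward with Coriolis, so pressure-gradient force balances both:
(1/ρ)|∂P/∂n| = fV + V²/R  →  V² + fR·V − fR·V_g = 0
With fR = 7.29×10⁻⁵ × 1353×10³ m = 98.6 m/s:
V = [−fR + √((fR)² + 4 fR V_g)]/2 = [−98.6 + √(98.6² + 4×98.6×29)]/2 = 23.4 m/s
Subgeostrophic (V < V_g = 29 m/s), as expected around a low.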